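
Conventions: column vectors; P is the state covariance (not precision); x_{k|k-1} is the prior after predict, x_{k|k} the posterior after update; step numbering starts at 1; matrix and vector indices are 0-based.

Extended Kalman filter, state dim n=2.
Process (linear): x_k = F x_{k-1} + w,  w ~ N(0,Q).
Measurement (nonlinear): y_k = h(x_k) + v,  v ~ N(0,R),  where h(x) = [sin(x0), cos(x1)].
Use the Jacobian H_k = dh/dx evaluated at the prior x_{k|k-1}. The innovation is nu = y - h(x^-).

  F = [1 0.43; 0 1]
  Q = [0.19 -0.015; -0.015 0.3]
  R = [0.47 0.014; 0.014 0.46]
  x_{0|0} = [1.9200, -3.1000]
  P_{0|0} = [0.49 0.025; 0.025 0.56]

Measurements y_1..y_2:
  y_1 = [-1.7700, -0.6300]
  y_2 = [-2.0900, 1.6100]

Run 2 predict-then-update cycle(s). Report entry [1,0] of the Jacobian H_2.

step 1: x^-=[0.5870, -3.1000]  P^-=[0.8050 0.2508; 0.2508 0.8600]  H_jac=[0.8326 0.0000; 0.0000 0.0416]  S=[1.0281 0.0227; 0.0227 0.4615]  K=[0.6522 -0.0095; 0.2016 0.0676]  nu=[-2.3239, 0.3691]  x^+=[-0.9321, -3.5436]  P^+=[0.3680 0.1150; 0.1150 0.8155]
step 2: x^-=[-2.4558, -3.5436]  P^-=[0.8076 0.4506; 0.4506 1.1155]  H_jac=[-0.7739 0.0000; 0.0000 -0.3913]  S=[0.9538 0.1505; 0.1505 0.6308]  K=[-0.6352 -0.1280; -0.2665 -0.6284]  nu=[-1.4567, 2.5303]  x^+=[-1.8545, -4.7453]  P^+=[0.3880 0.1732; 0.1732 0.7483]

H_jac[1,0] = 0.0000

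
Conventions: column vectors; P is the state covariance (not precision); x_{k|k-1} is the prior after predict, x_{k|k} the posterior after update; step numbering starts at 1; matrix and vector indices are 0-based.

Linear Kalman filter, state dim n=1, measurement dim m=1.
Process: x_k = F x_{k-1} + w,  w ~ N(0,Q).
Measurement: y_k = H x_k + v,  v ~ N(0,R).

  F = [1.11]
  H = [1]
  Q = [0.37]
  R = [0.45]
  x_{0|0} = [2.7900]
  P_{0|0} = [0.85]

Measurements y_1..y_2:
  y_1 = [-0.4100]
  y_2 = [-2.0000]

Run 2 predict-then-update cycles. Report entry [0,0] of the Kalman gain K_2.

step 1: x^-=[3.0969]  P^-=[1.4173]  S=[1.8673]  K=[0.7590]  nu=[-3.5069]  x^+=[0.4351]  P^+=[0.3416]
step 2: x^-=[0.4830]  P^-=[0.7908]  S=[1.2408]  K=[0.6373]  nu=[-2.4830]  x^+=[-1.0995]  P^+=[0.2868]

K[0,0] = 0.6373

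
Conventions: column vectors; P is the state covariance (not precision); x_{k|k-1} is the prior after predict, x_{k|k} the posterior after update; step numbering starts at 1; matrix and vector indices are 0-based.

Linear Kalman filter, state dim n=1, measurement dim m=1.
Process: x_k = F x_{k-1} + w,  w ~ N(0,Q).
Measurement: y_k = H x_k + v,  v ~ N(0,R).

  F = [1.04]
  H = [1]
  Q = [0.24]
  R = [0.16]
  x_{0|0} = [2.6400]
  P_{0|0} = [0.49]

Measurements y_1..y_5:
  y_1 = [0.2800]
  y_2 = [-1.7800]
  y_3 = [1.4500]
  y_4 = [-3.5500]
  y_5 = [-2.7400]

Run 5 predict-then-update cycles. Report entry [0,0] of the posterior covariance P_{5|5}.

P_post[0,0] = 0.1108

step 1: x^-=[2.7456]  P^-=[0.7700]  S=[0.9300]  K=[0.8280]  nu=[-2.4656]  x^+=[0.7042]  P^+=[0.1325]
step 2: x^-=[0.7324]  P^-=[0.3833]  S=[0.5433]  K=[0.7055]  nu=[-2.5124]  x^+=[-1.0401]  P^+=[0.1129]
step 3: x^-=[-1.0817]  P^-=[0.3621]  S=[0.5221]  K=[0.6935]  nu=[2.5317]  x^+=[0.6741]  P^+=[0.1110]
step 4: x^-=[0.7011]  P^-=[0.3600]  S=[0.5200]  K=[0.6923]  nu=[-4.2511]  x^+=[-2.2420]  P^+=[0.1108]
step 5: x^-=[-2.3317]  P^-=[0.3598]  S=[0.5198]  K=[0.6922]  nu=[-0.4083]  x^+=[-2.6143]  P^+=[0.1108]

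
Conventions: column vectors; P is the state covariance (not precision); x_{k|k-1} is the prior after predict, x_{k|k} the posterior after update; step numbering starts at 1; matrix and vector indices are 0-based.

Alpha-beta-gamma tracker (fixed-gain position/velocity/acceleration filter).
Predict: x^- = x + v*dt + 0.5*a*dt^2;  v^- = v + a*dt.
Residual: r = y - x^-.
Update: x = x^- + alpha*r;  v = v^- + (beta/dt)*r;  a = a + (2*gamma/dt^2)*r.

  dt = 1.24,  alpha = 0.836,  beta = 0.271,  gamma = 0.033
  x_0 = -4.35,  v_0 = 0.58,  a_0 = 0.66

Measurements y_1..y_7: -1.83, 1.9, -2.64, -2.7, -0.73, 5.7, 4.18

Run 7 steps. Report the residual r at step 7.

resid = -4.5936

step 1: x_pred=-3.1234  r=1.2934  x^+=-2.0421  v^+=1.6811  a^+=0.7155
step 2: x_pred=0.5925  r=1.3075  x^+=1.6856  v^+=2.8541  a^+=0.7716
step 3: x_pred=5.8178  r=-8.4578  x^+=-1.2529  v^+=1.9624  a^+=0.4086
step 4: x_pred=1.4947  r=-4.1947  x^+=-2.0121  v^+=1.5524  a^+=0.2285
step 5: x_pred=0.0886  r=-0.8186  x^+=-0.5958  v^+=1.6569  a^+=0.1934
step 6: x_pred=1.6075  r=4.0925  x^+=5.0288  v^+=2.7911  a^+=0.3691
step 7: x_pred=8.7736  r=-4.5936  x^+=4.9333  v^+=2.2449  a^+=0.1719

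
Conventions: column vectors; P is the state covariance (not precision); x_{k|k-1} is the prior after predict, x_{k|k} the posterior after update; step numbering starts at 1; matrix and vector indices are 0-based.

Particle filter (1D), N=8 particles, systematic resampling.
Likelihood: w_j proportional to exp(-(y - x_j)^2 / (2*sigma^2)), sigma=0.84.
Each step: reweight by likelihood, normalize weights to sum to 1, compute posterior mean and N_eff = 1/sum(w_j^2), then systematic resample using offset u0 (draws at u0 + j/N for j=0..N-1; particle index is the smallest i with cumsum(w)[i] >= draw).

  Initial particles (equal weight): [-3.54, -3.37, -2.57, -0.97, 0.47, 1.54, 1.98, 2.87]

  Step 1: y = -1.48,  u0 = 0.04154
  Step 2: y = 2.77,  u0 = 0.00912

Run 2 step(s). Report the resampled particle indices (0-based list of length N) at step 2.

resampled_idx = [3, 3, 4, 4, 5, 6, 6, 7]

step 1: w=[0.0338, 0.0545, 0.2949, 0.5693, 0.0463, 0.0011, 0.0001, 0.0000]  mean=-1.5899  Neff=2.3962  idx=[1, 2, 2, 3, 3, 3, 3, 3]
step 2: w=[0.0000, 0.0000, 0.0000, 0.2000, 0.2000, 0.2000, 0.2000, 0.2000]  mean=-0.9700  Neff=5.0001  idx=[3, 3, 4, 4, 5, 6, 6, 7]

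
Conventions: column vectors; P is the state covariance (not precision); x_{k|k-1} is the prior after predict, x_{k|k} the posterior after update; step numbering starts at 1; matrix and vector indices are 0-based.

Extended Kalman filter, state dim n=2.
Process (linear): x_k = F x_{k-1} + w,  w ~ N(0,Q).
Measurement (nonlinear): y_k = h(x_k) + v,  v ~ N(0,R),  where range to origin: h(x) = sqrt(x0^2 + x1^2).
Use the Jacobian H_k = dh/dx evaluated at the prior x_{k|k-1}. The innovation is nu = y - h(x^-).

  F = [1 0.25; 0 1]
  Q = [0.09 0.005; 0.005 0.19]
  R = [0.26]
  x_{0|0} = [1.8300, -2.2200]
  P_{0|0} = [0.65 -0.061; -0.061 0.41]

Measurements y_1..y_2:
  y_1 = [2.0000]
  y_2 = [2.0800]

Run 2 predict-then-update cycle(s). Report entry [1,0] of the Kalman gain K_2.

step 1: x^-=[1.2750, -2.2200]  P^-=[0.7351 0.0465; 0.0465 0.6000]  H_jac=[0.4980 -0.8672]  S=[0.8534]  K=[0.3818; -0.5826]  nu=[-0.5601]  x^+=[1.0612, -1.8937]  P^+=[0.6107 0.2363; 0.2363 0.3104]
step 2: x^-=[0.5877, -1.8937]  P^-=[0.8383 0.3189; 0.3189 0.5004]  H_jac=[0.2964 -0.9551]  S=[0.6095]  K=[-0.0920; -0.6290]  nu=[0.0972]  x^+=[0.5788, -1.9548]  P^+=[0.8331 0.2836; 0.2836 0.2593]

K[1,0] = -0.6290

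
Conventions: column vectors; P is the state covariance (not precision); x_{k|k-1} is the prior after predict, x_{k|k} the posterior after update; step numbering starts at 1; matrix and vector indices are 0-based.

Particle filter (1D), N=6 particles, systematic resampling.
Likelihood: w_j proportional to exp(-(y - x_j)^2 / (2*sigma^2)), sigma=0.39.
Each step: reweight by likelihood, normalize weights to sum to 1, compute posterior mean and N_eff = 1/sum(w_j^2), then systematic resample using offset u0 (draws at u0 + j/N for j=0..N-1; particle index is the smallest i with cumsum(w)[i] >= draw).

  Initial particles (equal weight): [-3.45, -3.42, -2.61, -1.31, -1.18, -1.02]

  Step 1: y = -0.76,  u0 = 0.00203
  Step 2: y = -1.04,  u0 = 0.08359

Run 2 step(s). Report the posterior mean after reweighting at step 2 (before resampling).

post_mean = -1.1589

step 1: w=[0.0000, 0.0000, 0.0000, 0.2138, 0.3236, 0.4627]  mean=-1.1338  Neff=2.7438  idx=[3, 3, 4, 4, 5, 5]
step 2: w=[0.1445, 0.1445, 0.1722, 0.1722, 0.1834, 0.1834]  mean=-1.1589  Neff=5.9429  idx=[0, 1, 2, 3, 4, 5]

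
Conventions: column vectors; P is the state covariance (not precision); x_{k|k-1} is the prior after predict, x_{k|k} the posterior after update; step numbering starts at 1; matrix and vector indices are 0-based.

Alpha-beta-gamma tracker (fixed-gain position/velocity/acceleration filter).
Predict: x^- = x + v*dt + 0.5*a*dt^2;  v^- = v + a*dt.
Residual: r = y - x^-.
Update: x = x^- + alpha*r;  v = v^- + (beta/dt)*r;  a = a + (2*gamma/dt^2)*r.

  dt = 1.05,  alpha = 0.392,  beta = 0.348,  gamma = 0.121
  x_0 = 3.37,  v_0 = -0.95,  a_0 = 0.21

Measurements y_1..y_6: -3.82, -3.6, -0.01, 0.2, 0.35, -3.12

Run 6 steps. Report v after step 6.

step 1: x_pred=2.4883  r=-6.3083  x^+=0.0154  v^+=-2.8202  a^+=-1.1747
step 2: x_pred=-3.5934  r=-0.0066  x^+=-3.5960  v^+=-4.0558  a^+=-1.1761
step 3: x_pred=-8.5029  r=8.4929  x^+=-5.1737  v^+=-2.4760  a^+=0.6881
step 4: x_pred=-7.3942  r=7.5942  x^+=-4.4173  v^+=0.7634  a^+=2.3550
step 5: x_pred=-2.3174  r=2.6674  x^+=-1.2718  v^+=4.1203  a^+=2.9405
step 6: x_pred=4.6754  r=-7.7954  x^+=1.6196  v^+=4.6242  a^+=1.2294

v_post = 4.6242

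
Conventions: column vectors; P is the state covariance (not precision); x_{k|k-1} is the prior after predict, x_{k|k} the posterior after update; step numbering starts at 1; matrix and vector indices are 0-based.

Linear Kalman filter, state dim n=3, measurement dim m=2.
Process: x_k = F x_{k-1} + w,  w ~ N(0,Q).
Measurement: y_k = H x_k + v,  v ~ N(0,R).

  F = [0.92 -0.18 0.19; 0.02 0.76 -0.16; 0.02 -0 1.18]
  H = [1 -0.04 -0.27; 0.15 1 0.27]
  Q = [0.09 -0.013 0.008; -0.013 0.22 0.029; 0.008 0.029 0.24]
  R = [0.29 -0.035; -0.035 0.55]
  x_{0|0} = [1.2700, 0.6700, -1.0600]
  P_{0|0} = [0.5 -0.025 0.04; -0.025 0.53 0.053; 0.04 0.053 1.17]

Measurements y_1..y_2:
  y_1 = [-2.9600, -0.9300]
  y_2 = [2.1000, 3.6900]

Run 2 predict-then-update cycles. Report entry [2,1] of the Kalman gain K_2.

step 1: x^-=[0.8464, 0.7042, -1.2254]  P^-=[0.5912 -0.1258 0.3119; -0.1258 0.5424 -0.1437; 0.3119 -0.1437 1.8712]  S=[0.8570 -0.1175; -0.1175 1.1520]  K=[0.6116 0.1033; -0.0701 0.4136; -0.1726 0.3368]  nu=[-4.1091, -1.4303]  x^+=[-1.8146, 0.4008, -0.9977]  P^+=[0.2732 -0.1094 0.3845; -0.1094 0.3343 -0.3257; 0.3845 -0.3257 1.7013]
step 2: x^-=[-1.9311, 0.4279, -1.2136]  P^-=[0.5864 -0.2931 0.8829; -0.2931 0.5302 -0.5780; 0.8829 -0.5780 2.6272]  S=[0.6030 -0.0861; -0.0861 0.9563]  K=[0.6094 0.0897; -0.2158 0.3258; 0.3703 0.3091]  nu=[3.7206, 3.8794]  x^+=[0.6842, 0.8887, 1.3634]  P^+=[0.3642 -0.2263 0.7394; -0.2263 0.3885 -0.6215; 0.7394 -0.6215 2.4728]

K[2,1] = 0.3091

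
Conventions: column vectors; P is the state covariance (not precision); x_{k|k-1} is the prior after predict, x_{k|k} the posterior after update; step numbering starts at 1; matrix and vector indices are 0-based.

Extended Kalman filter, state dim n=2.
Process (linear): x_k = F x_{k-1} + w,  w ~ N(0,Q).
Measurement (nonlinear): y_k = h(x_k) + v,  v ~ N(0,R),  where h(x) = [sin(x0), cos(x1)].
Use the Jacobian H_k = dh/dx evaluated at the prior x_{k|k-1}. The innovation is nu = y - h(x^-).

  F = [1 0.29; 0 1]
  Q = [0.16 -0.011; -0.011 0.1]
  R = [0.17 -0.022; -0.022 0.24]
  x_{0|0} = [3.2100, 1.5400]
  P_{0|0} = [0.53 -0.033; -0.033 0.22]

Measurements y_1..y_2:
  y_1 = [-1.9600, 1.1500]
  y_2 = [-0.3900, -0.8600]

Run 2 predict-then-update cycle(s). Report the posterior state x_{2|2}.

step 1: x^-=[3.6566, 1.5400]  P^-=[0.6894 0.0198; 0.0198 0.3200]  H_jac=[-0.8703 0.0000; 0.0000 -0.9995]  S=[0.6921 -0.0048; -0.0048 0.5597]  K=[-0.8671 -0.0428; -0.0288 -0.5717]  nu=[-1.4675, 1.1192]  x^+=[4.8812, 0.9425]  P^+=[0.1683 -0.0088; -0.0088 0.1366]
step 2: x^-=[5.1545, 0.9425]  P^-=[0.3347 0.0198; 0.0198 0.2366]  H_jac=[0.4279 0.0000; 0.0000 -0.8090]  S=[0.2313 -0.0289; -0.0289 0.3949]  K=[0.6198 0.0047; -0.0241 -0.4866]  nu=[0.5138, -1.4478]  x^+=[5.4661, 1.6346]  P^+=[0.2460 0.0155; 0.0155 0.1437]

x_post = [5.4661, 1.6346]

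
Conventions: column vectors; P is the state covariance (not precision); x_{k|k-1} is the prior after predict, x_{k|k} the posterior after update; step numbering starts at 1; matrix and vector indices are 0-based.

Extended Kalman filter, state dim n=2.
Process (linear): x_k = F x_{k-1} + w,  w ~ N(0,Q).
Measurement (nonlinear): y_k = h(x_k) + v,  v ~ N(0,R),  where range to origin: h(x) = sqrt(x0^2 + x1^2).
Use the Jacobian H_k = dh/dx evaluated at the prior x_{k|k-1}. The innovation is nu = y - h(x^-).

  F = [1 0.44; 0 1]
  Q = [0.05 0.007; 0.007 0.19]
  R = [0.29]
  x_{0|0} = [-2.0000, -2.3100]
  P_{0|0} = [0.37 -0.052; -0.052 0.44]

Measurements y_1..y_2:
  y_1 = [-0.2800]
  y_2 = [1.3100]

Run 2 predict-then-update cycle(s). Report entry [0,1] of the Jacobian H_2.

H_jac[0,1] = -0.1479

step 1: x^-=[-3.0164, -2.3100]  P^-=[0.4594 0.1486; 0.1486 0.6300]  H_jac=[-0.7939 -0.6080]  S=[0.9559]  K=[-0.4761; -0.5241]  nu=[-4.0793]  x^+=[-1.0743, -0.1720]  P^+=[0.2428 -0.0899; -0.0899 0.3674]
step 2: x^-=[-1.1500, -0.1720]  P^-=[0.2848 0.0787; 0.0787 0.5574]  H_jac=[-0.9890 -0.1479]  S=[0.6038]  K=[-0.4857; -0.2655]  nu=[0.1472]  x^+=[-1.2215, -0.2111]  P^+=[0.1423 0.0009; 0.0009 0.5148]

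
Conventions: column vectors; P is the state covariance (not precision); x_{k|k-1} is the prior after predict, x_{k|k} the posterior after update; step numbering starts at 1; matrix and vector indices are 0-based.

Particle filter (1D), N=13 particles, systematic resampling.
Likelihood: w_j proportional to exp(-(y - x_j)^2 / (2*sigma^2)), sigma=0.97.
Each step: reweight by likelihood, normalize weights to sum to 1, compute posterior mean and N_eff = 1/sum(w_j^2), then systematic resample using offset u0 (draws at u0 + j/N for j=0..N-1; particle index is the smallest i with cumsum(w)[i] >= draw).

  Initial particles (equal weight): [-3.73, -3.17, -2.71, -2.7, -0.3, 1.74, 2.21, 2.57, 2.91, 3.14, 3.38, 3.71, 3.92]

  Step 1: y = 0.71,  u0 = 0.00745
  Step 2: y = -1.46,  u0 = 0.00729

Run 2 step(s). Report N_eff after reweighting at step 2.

step 1: w=[0.0000, 0.0002, 0.0011, 0.0012, 0.3283, 0.3212, 0.1708, 0.0898, 0.0431, 0.0245, 0.0128, 0.0047, 0.0024]  mean=1.3340  Neff=3.9870  idx=[4, 4, 4, 4, 4, 5, 5, 5, 5, 6, 6, 7, 8]
step 2: w=[0.1984, 0.1984, 0.1984, 0.1984, 0.1984, 0.0018, 0.0018, 0.0018, 0.0018, 0.0003, 0.0003, 0.0001, 0.0000]  mean=-0.2838  Neff=5.0781  idx=[0, 0, 0, 1, 1, 1, 2, 2, 3, 3, 3, 4, 4]

N_eff = 5.0781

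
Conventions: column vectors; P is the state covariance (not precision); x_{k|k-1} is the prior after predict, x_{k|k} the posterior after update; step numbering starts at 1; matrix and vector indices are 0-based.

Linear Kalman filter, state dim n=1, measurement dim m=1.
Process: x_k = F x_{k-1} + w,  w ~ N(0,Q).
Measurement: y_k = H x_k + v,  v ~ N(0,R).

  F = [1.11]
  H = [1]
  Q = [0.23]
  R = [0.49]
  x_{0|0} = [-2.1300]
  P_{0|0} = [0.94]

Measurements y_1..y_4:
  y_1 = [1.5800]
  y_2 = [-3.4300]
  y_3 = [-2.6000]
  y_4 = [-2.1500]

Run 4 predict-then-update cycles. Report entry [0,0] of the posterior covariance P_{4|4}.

step 1: x^-=[-2.3643]  P^-=[1.3882]  S=[1.8782]  K=[0.7391]  nu=[3.9443]  x^+=[0.5510]  P^+=[0.3622]
step 2: x^-=[0.6116]  P^-=[0.6762]  S=[1.1662]  K=[0.5798]  nu=[-4.0416]  x^+=[-1.7319]  P^+=[0.2841]
step 3: x^-=[-1.9224]  P^-=[0.5801]  S=[1.0701]  K=[0.5421]  nu=[-0.6776]  x^+=[-2.2897]  P^+=[0.2656]
step 4: x^-=[-2.5416]  P^-=[0.5573]  S=[1.0473]  K=[0.5321]  nu=[0.3916]  x^+=[-2.3332]  P^+=[0.2607]

P_post[0,0] = 0.2607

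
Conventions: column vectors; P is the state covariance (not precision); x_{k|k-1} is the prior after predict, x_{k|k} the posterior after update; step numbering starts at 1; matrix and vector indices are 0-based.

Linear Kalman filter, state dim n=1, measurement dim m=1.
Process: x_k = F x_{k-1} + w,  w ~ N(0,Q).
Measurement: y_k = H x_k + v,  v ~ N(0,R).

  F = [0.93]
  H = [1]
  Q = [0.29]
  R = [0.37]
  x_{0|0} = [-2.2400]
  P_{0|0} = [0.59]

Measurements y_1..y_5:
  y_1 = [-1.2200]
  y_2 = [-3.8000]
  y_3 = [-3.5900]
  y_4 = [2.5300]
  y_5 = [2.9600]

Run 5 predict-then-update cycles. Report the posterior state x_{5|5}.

step 1: x^-=[-2.0832]  P^-=[0.8003]  S=[1.1703]  K=[0.6838]  nu=[0.8632]  x^+=[-1.4929]  P^+=[0.2530]
step 2: x^-=[-1.3884]  P^-=[0.5088]  S=[0.8788]  K=[0.5790]  nu=[-2.4116]  x^+=[-2.7847]  P^+=[0.2142]
step 3: x^-=[-2.5898]  P^-=[0.4753]  S=[0.8453]  K=[0.5623]  nu=[-1.0002]  x^+=[-3.1522]  P^+=[0.2080]
step 4: x^-=[-2.9315]  P^-=[0.4699]  S=[0.8399]  K=[0.5595]  nu=[5.4615]  x^+=[0.1241]  P^+=[0.2070]
step 5: x^-=[0.1155]  P^-=[0.4690]  S=[0.8390]  K=[0.5590]  nu=[2.8445]  x^+=[1.7056]  P^+=[0.2068]

x_post = [1.7056]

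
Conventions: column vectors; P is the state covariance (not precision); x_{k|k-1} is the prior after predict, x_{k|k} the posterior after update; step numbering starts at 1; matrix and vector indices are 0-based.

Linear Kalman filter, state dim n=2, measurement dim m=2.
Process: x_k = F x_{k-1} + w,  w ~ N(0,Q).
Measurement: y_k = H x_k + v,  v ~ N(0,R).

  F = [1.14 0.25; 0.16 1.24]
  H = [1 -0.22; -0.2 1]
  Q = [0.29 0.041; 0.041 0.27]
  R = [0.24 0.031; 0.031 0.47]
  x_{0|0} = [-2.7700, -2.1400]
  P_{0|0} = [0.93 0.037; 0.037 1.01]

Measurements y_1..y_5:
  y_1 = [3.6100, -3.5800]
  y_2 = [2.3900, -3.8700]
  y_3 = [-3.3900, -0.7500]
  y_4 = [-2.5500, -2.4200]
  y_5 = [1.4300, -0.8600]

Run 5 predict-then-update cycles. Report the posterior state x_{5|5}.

step 1: x^-=[-3.6928, -3.0968]  P^-=[1.5828 0.5775; 0.5775 1.8615]  S=[1.6588 -0.0922; -0.0922 2.1638]  K=[0.8864 0.1584; 0.1465 0.8131]  nu=[6.6215, -1.2218]  x^+=[1.9830, -3.1205]  P^+=[0.2511 0.1521; 0.1521 0.4171]
step 2: x^-=[1.4805, -3.5522]  P^-=[0.7291 0.4372; 0.4372 0.9782]  S=[0.8241 0.1265; 0.1265 1.3025]  K=[0.7448 0.1514; 0.1670 0.6677]  nu=[0.1280, -0.0217]  x^+=[1.5726, -3.5453]  P^+=[0.2136 0.1370; 0.1370 0.3464]
step 3: x^-=[0.9064, -4.1446]  P^-=[0.6673 0.3864; 0.3864 0.8624]  S=[0.7790 0.1113; 0.1113 1.2045]  K=[0.7271 0.1429; 0.1616 0.6369]  nu=[-5.2082, 3.5759]  x^+=[-2.3694, -2.7086]  P^+=[0.2078 0.1312; 0.1312 0.3306]
step 4: x^-=[-3.3783, -3.7378]  P^-=[0.6555 0.3722; 0.3722 0.8357]  S=[0.7722 0.1046; 0.1046 1.1831]  K=[0.7239 0.1398; 0.1586 0.6295]  nu=[0.0060, 0.6421]  x^+=[-3.2842, -3.3326]  P^+=[0.2066 0.1294; 0.1294 0.3267]
step 5: x^-=[-4.5772, -4.6579]  P^-=[0.6526 0.3681; 0.3681 0.8289]  S=[0.7708 0.1024; 0.1024 1.1778]  K=[0.7232 0.1388; 0.1576 0.6276]  nu=[4.9824, 2.8825]  x^+=[-0.5737, -2.0638]  P^+=[0.2062 0.1289; 0.1289 0.3256]

x_post = [-0.5737, -2.0638]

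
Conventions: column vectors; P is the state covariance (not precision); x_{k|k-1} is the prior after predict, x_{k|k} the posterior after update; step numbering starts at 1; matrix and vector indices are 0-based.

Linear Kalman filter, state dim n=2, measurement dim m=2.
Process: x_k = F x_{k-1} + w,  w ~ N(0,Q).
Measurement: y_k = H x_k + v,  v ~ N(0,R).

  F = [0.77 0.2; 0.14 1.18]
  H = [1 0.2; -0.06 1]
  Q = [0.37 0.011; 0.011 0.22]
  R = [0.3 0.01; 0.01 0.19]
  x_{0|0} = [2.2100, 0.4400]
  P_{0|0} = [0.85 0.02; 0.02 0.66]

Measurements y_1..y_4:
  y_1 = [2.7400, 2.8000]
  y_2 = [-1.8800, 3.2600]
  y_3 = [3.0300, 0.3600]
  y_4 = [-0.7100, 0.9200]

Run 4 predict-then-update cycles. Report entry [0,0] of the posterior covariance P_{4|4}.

P_post[0,0] = 0.1823

step 1: x^-=[1.7897, 0.8286]  P^-=[0.9065 0.2771; 0.2771 1.1623]  S=[1.3639 0.4619; 0.4619 1.3223]  K=[0.7352 -0.0884; 0.0910 0.8346]  nu=[0.7846, 2.0788]  x^+=[2.1829, 2.6350]  P^+=[0.2189 0.0037; 0.0037 0.1597]
step 2: x^-=[2.2078, 3.4149]  P^-=[0.5073 0.0758; 0.0758 0.4479]  S=[0.8556 0.1440; 0.1440 0.6306]  K=[0.6225 -0.0703; 0.0779 0.6852]  nu=[-4.7708, -0.0224]  x^+=[-0.7606, 3.0278]  P^+=[0.1853 0.0040; 0.0040 0.1312]
step 3: x^-=[0.0199, 3.4663]  P^-=[0.4863 0.0657; 0.0657 0.4076]  S=[0.8289 0.1272; 0.1272 0.5915]  K=[0.6133 -0.0702; 0.0753 0.6663]  nu=[2.3168, -3.1051]  x^+=[1.6590, 1.5719]  P^+=[0.1825 0.0037; 0.0037 0.1276]
step 4: x^-=[1.5918, 2.0871]  P^-=[0.4845 0.0643; 0.0643 0.4024]  S=[0.8263 0.1249; 0.1249 0.5865]  K=[0.6125 -0.0704; 0.0749 0.6637]  nu=[-2.7192, -1.0715]  x^+=[0.0016, 1.1723]  P^+=[0.1823 0.0037; 0.0037 0.1271]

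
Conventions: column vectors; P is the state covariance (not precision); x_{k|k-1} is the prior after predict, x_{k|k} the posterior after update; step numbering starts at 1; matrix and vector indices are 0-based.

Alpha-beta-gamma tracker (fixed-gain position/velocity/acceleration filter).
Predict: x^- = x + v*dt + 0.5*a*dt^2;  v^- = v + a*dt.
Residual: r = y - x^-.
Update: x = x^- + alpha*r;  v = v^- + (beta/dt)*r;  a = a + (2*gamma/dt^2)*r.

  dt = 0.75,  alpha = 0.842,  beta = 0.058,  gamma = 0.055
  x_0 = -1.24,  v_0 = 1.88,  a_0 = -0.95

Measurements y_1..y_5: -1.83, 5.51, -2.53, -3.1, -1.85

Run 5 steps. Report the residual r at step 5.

step 1: x_pred=-0.0972  r=-1.7328  x^+=-1.5562  v^+=1.0335  a^+=-1.2889
step 2: x_pred=-1.1436  r=6.6536  x^+=4.4587  v^+=0.5814  a^+=0.0123
step 3: x_pred=4.8982  r=-7.4282  x^+=-1.3563  v^+=0.0162  a^+=-1.4403
step 4: x_pred=-1.7493  r=-1.3507  x^+=-2.8866  v^+=-1.1686  a^+=-1.7045
step 5: x_pred=-4.2424  r=2.3924  x^+=-2.2280  v^+=-2.2619  a^+=-1.2366

resid = 2.3924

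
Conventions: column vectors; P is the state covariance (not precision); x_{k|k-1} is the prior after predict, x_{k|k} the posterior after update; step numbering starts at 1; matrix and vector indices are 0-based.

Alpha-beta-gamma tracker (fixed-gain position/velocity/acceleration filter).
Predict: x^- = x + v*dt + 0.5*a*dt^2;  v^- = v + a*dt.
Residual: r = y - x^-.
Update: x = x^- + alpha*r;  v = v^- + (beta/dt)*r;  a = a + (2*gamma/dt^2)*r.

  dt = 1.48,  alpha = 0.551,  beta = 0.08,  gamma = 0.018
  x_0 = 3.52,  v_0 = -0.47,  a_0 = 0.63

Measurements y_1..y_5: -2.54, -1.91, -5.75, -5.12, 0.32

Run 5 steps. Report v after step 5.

step 1: x_pred=3.5144  r=-6.0544  x^+=0.1784  v^+=0.1351  a^+=0.5305
step 2: x_pred=0.9594  r=-2.8694  x^+=-0.6216  v^+=0.7652  a^+=0.4833
step 3: x_pred=1.0402  r=-6.7902  x^+=-2.7012  v^+=1.1135  a^+=0.3717
step 4: x_pred=-0.6462  r=-4.4738  x^+=-3.1112  v^+=1.4218  a^+=0.2982
step 5: x_pred=-0.6804  r=1.0004  x^+=-0.1292  v^+=1.9172  a^+=0.3146

v_post = 1.9172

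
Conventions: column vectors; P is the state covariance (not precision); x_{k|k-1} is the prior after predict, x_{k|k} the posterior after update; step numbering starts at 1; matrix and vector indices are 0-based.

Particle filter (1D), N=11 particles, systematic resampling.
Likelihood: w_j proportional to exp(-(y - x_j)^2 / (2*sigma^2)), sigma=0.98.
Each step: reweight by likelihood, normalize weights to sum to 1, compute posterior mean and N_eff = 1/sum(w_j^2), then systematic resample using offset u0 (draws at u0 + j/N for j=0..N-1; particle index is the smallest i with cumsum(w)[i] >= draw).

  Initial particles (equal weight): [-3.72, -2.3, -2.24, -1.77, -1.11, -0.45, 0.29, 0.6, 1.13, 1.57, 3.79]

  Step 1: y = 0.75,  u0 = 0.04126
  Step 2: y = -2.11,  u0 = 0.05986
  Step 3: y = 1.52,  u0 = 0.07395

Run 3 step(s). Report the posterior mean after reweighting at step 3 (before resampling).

step 1: w=[0.0000, 0.0019, 0.0023, 0.0087, 0.0392, 0.1121, 0.2124, 0.2344, 0.2200, 0.1671, 0.0019]  mean=0.6019  Neff=5.2465  idx=[4, 5, 6, 6, 7, 7, 7, 8, 8, 9, 9]
step 2: w=[0.5895, 0.2364, 0.0495, 0.0495, 0.0217, 0.0217, 0.0217, 0.0042, 0.0042, 0.0009, 0.0009]  mean=-0.6809  Neff=2.4404  idx=[0, 0, 0, 0, 0, 0, 1, 1, 1, 3, 6]
step 3: w=[0.0164, 0.0164, 0.0164, 0.0164, 0.0164, 0.0164, 0.0799, 0.0799, 0.0799, 0.2740, 0.3877]  mean=0.0948  Neff=4.0623  idx=[4, 6, 7, 9, 9, 9, 10, 10, 10, 10, 10]

post_mean = 0.0948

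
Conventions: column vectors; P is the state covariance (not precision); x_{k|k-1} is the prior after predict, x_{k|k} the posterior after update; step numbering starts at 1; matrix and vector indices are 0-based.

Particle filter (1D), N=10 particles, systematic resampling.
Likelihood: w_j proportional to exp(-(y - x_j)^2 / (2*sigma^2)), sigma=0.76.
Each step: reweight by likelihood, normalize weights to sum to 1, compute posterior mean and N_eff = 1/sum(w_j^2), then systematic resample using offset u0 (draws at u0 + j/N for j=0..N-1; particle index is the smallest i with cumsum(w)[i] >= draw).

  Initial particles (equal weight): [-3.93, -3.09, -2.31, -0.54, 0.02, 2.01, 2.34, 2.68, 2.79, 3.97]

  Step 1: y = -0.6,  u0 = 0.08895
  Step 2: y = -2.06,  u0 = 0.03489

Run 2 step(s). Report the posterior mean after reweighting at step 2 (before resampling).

step 1: w=[0.0000, 0.0026, 0.0442, 0.5533, 0.3980, 0.0015, 0.0003, 0.0001, 0.0000, 0.0000]  mean=-0.3970  Neff=2.1436  idx=[3, 3, 3, 3, 3, 3, 4, 4, 4, 4]
step 2: w=[0.1493, 0.1493, 0.1493, 0.1493, 0.1493, 0.1493, 0.0261, 0.0261, 0.0261, 0.0261]  mean=-0.4816  Neff=7.3293  idx=[0, 0, 1, 2, 2, 3, 4, 4, 5, 7]

post_mean = -0.4816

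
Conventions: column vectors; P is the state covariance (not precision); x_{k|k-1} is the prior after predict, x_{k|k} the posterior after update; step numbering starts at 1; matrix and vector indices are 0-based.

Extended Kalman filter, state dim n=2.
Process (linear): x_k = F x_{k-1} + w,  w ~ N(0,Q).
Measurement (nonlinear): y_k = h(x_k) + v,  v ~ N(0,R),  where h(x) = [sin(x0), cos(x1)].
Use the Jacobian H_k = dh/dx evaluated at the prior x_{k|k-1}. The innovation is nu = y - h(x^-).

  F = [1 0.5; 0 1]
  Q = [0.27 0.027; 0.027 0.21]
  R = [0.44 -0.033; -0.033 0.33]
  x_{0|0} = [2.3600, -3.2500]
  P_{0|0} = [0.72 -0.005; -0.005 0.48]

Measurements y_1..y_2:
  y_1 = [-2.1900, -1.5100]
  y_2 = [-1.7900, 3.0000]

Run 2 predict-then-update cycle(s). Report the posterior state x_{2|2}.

step 1: x^-=[0.7350, -3.2500]  P^-=[1.1050 0.2620; 0.2620 0.6900]  H_jac=[0.7418 0.0000; 0.0000 -0.1082]  S=[1.0481 -0.0540; -0.0540 0.3381]  K=[0.7842 0.0415; 0.1755 -0.1928]  nu=[-2.8606, -0.5159]  x^+=[-1.5298, -3.6526]  P^+=[0.4633 0.1127; 0.1127 0.6415]
step 2: x^-=[-3.3561, -3.6526]  P^-=[1.0064 0.4604; 0.4604 0.8515]  H_jac=[-0.9771 0.0000; 0.0000 -0.4891]  S=[1.4008 0.1870; 0.1870 0.5337]  K=[-0.6773 -0.1846; -0.2276 -0.7006]  nu=[-2.0029, 3.8723]  x^+=[-2.7142, -5.9094]  P^+=[0.2988 0.0788; 0.0788 0.4574]

x_post = [-2.7142, -5.9094]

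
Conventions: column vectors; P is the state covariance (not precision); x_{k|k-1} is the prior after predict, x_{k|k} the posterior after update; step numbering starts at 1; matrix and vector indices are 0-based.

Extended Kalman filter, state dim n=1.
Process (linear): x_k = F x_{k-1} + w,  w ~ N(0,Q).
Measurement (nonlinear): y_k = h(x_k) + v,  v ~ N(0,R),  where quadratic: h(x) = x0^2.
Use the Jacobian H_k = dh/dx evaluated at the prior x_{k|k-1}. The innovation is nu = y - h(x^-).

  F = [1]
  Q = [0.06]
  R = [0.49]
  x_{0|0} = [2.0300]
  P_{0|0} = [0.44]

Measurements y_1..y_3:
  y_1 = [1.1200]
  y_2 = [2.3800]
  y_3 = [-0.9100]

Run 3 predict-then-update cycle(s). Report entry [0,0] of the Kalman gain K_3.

step 1: x^-=[2.0300]  P^-=[0.5000]  H_jac=[4.0600]  S=[8.7318]  K=[0.2325]  nu=[-3.0009]  x^+=[1.3323]  P^+=[0.0281]
step 2: x^-=[1.3323]  P^-=[0.0881]  H_jac=[2.6647]  S=[1.1153]  K=[0.2104]  nu=[0.6049]  x^+=[1.4596]  P^+=[0.0387]
step 3: x^-=[1.4596]  P^-=[0.0987]  H_jac=[2.9192]  S=[1.3310]  K=[0.2164]  nu=[-3.0404]  x^+=[0.8015]  P^+=[0.0363]

K[0,0] = 0.2164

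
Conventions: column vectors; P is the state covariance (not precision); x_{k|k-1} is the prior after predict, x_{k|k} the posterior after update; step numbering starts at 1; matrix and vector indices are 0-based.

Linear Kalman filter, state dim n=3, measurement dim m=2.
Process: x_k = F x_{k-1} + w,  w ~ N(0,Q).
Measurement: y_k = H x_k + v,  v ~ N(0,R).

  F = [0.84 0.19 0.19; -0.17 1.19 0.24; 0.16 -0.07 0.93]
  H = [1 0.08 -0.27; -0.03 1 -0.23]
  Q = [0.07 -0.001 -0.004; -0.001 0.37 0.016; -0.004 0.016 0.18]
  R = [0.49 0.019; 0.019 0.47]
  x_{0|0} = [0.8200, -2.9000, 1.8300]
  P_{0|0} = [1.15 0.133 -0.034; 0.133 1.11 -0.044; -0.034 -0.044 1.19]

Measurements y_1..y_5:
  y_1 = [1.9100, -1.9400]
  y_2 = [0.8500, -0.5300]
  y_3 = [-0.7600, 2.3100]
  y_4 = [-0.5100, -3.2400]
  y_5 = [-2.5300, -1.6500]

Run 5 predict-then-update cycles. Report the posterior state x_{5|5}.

step 1: x^-=[0.4855, -3.1512, 2.0361]  P^-=[0.9929 0.2510 0.3075; 0.2510 1.9675 0.1409; 0.3075 0.1409 1.2367]  S=[1.4537 0.3649; 0.3649 2.4282]  K=[0.6486 -0.0355; 0.0577 0.7852; 0.0056 -0.0638]  nu=[2.2263, 1.6941]  x^+=[1.8694, -1.6927, 1.9405]  P^+=[0.3950 0.0792 0.3119; 0.0792 0.4327 0.2617; 0.3119 0.2617 1.2271]
step 2: x^-=[1.6174, -1.8664, 2.2223]  P^-=[0.5524 0.2969 0.5538; 0.2969 1.1568 0.5070; 0.5538 0.5070 1.3105]  S=[0.8719 0.2034; 0.2034 1.4532]  K=[0.4804 0.0380; 0.1283 0.6917; 0.2538 0.0945]  nu=[-0.0181, 1.8961]  x^+=[1.6808, -0.5572, 2.3969]  P^+=[0.3416 0.1364 0.4311; 0.1364 0.4111 0.3454; 0.4311 0.3454 1.2316]
step 3: x^-=[1.7614, -0.3736, 2.5371]  P^-=[0.5764 0.3981 0.6565; 0.3981 1.1399 0.5998; 0.6565 0.5998 1.3362]  S=[0.8544 0.2543; 0.2543 1.3904]  K=[0.4815 0.0772; 0.1810 0.6789; 0.3637 0.1297]  nu=[-1.8065, 3.3199]  x^+=[1.1479, 1.5535, 2.3107]  P^+=[0.3512 0.1641 0.4699; 0.1641 0.4085 0.3524; 0.4699 0.3524 1.1758]
step 4: x^-=[1.6984, 2.2081, 2.2239]  P^-=[0.6028 0.4288 0.6799; 0.4288 1.1229 0.5959; 0.6799 0.5959 1.2983]  S=[0.8704 0.2765; 0.2765 1.3717]  K=[0.4938 0.0859; 0.1985 0.6694; 0.3943 0.1224]  nu=[-1.7846, -4.8856]  x^+=[0.3974, -1.4163, 0.9223]  P^+=[0.3570 0.1686 0.4699; 0.1686 0.4006 0.3357; 0.4699 0.3357 1.1157]
step 5: x^-=[0.2399, -1.5316, 1.0204]  P^-=[0.6047 0.4233 0.6672; 0.4233 1.0972 0.5657; 0.6672 0.5657 1.2485]  S=[0.8757 0.2772; 0.2772 1.3573]  K=[0.4969 0.0839; 0.1995 0.6624; 0.3939 0.1100]  nu=[-2.3719, 0.1235]  x^+=[-0.9282, -1.9230, 0.0998]  P^+=[0.3558 0.1651 0.4590; 0.1651 0.3936 0.3196; 0.4590 0.3196 1.0721]

x_post = [-0.9282, -1.9230, 0.0998]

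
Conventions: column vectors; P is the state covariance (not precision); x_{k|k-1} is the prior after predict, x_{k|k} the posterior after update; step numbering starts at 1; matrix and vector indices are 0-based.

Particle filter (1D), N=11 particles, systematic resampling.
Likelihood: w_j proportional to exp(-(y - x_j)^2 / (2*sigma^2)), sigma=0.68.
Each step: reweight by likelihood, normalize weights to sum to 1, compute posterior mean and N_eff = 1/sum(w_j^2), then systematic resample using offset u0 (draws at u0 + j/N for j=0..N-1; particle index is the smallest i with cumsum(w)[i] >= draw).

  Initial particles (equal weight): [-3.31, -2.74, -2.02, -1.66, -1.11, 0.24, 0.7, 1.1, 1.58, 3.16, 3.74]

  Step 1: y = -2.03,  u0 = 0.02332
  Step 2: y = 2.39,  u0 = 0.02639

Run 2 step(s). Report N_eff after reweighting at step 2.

N_eff = 1.0715

step 1: w=[0.0564, 0.1922, 0.3315, 0.2859, 0.1327, 0.0013, 0.0001, 0.0000, 0.0000, 0.0000, 0.0000]  mean=-2.0042  Neff=4.0109  idx=[0, 1, 1, 2, 2, 2, 2, 3, 3, 3, 4]
step 2: w=[0.0000, 0.0000, 0.0000, 0.0004, 0.0004, 0.0004, 0.0004, 0.0108, 0.0108, 0.0108, 0.9659]  mean=-1.1293  Neff=1.0715  idx=[9, 10, 10, 10, 10, 10, 10, 10, 10, 10, 10]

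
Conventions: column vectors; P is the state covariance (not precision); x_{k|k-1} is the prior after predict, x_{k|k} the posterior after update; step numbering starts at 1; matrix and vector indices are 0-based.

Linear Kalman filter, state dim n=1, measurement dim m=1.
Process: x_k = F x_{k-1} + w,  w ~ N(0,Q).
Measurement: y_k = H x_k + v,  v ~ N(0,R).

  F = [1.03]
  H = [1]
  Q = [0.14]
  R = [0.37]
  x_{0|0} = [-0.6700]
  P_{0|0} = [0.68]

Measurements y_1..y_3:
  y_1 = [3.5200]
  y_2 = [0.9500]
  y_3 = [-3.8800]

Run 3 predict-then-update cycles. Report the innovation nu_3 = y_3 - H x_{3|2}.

step 1: x^-=[-0.6901]  P^-=[0.8614]  S=[1.2314]  K=[0.6995]  nu=[4.2101]  x^+=[2.2550]  P^+=[0.2588]
step 2: x^-=[2.3226]  P^-=[0.4146]  S=[0.7846]  K=[0.5284]  nu=[-1.3726]  x^+=[1.5973]  P^+=[0.1955]
step 3: x^-=[1.6452]  P^-=[0.3474]  S=[0.7174]  K=[0.4843]  nu=[-5.5252]  x^+=[-1.0304]  P^+=[0.1792]

innov = [-5.5252]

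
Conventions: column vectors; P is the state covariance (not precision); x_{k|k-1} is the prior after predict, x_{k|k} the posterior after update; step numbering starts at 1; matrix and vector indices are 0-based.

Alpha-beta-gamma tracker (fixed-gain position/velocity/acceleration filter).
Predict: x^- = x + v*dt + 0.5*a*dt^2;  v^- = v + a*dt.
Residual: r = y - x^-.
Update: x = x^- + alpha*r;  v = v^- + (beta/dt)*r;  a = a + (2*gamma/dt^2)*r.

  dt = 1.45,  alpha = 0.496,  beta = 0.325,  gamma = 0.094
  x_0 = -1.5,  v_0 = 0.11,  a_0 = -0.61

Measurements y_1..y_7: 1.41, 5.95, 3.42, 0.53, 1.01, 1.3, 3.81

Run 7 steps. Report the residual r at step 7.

resid = 5.0382

step 1: x_pred=-1.9818  r=3.3918  x^+=-0.2994  v^+=-0.0143  a^+=-0.3067
step 2: x_pred=-0.6426  r=6.5926  x^+=2.6273  v^+=1.0186  a^+=0.2828
step 3: x_pred=4.4016  r=-0.9816  x^+=3.9147  v^+=1.2086  a^+=0.1950
step 4: x_pred=5.8723  r=-5.3423  x^+=3.2225  v^+=0.2940  a^+=-0.2827
step 5: x_pred=3.3516  r=-2.3416  x^+=2.1902  v^+=-0.6408  a^+=-0.4921
step 6: x_pred=0.7438  r=0.5562  x^+=1.0197  v^+=-1.2296  a^+=-0.4423
step 7: x_pred=-1.2282  r=5.0382  x^+=1.2707  v^+=-0.7417  a^+=0.0082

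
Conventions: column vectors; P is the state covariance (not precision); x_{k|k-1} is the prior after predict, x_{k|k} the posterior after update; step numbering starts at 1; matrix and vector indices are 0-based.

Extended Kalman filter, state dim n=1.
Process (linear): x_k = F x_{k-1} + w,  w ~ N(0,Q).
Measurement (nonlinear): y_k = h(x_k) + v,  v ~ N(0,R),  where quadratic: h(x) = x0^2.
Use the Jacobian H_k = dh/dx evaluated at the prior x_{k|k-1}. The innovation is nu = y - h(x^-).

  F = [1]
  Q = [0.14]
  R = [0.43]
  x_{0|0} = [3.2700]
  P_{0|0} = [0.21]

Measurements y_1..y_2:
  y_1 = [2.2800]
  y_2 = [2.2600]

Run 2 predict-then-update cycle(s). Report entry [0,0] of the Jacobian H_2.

step 1: x^-=[3.2700]  P^-=[0.3500]  H_jac=[6.5400]  S=[15.4001]  K=[0.1486]  nu=[-8.4129]  x^+=[2.0195]  P^+=[0.0098]
step 2: x^-=[2.0195]  P^-=[0.1498]  H_jac=[4.0391]  S=[2.8734]  K=[0.2105]  nu=[-1.8185]  x^+=[1.6367]  P^+=[0.0224]

H_jac[0,0] = 4.0391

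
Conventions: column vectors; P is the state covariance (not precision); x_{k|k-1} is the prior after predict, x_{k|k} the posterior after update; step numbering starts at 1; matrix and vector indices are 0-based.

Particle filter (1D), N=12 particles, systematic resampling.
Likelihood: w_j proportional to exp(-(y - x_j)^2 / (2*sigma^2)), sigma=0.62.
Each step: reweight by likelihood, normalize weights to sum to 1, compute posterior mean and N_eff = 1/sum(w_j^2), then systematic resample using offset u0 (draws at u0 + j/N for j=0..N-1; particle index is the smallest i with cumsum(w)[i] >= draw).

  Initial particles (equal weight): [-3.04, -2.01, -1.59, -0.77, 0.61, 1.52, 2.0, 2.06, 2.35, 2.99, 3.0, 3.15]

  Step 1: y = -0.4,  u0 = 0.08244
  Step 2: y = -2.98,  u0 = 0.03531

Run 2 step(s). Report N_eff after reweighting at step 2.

N_eff = 1.3685

step 1: w=[0.0001, 0.0263, 0.1215, 0.6416, 0.2034, 0.0063, 0.0004, 0.0003, 0.0000, 0.0000, 0.0000, 0.0000]  mean=-0.6051  Neff=2.1345  idx=[2, 3, 3, 3, 3, 3, 3, 3, 3, 4, 4, 5]
step 2: w=[0.8532, 0.0183, 0.0183, 0.0183, 0.0183, 0.0183, 0.0183, 0.0183, 0.0183, 0.0000, 0.0000, 0.0000]  mean=-1.4697  Neff=1.3685  idx=[0, 0, 0, 0, 0, 0, 0, 0, 0, 0, 1, 6]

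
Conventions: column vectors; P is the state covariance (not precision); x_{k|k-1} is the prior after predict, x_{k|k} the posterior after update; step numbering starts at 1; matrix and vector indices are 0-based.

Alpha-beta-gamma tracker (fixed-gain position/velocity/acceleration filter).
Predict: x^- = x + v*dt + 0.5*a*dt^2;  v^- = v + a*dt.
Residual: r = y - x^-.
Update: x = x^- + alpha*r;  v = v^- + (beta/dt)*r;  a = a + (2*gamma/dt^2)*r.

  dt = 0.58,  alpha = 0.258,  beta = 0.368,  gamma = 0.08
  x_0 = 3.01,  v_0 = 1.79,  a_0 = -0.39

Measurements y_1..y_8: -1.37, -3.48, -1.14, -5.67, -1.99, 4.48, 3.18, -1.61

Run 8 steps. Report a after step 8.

step 1: x_pred=3.9826  r=-5.3526  x^+=2.6016  v^+=-1.8323  a^+=-2.9358
step 2: x_pred=1.0451  r=-4.5251  x^+=-0.1224  v^+=-6.4062  a^+=-5.0881
step 3: x_pred=-4.6938  r=3.5538  x^+=-3.7769  v^+=-7.1024  a^+=-3.3978
step 4: x_pred=-8.4678  r=2.7978  x^+=-7.7460  v^+=-7.2980  a^+=-2.0671
step 5: x_pred=-12.3265  r=10.3365  x^+=-9.6597  v^+=-1.9385  a^+=2.8492
step 6: x_pred=-10.3048  r=14.7848  x^+=-6.4903  v^+=9.0947  a^+=9.8812
step 7: x_pred=0.4466  r=2.7334  x^+=1.1518  v^+=16.5601  a^+=11.1813
step 8: x_pred=12.6374  r=-14.2474  x^+=8.9616  v^+=14.0055  a^+=4.4049

a_post = 4.4049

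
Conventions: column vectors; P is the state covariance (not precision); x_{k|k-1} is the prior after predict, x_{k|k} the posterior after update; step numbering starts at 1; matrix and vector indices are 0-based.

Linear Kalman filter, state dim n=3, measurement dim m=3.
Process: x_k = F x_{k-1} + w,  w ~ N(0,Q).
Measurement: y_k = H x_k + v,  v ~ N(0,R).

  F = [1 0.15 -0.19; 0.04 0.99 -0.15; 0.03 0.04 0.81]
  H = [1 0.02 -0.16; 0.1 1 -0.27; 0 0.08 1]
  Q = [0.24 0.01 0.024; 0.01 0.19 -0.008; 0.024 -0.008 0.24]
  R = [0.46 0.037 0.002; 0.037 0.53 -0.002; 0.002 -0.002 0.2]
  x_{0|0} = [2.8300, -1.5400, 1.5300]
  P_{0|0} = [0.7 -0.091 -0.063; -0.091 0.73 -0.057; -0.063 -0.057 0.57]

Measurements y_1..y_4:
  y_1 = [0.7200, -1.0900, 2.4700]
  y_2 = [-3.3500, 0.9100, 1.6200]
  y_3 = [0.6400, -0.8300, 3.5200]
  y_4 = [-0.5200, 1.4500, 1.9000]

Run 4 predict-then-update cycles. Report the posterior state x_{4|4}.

x_post = [-0.3332, 0.6303, 1.8686]

step 1: x^-=[2.3083, -1.6409, 1.2626]  P^-=[0.9769 0.0939 -0.0996; 0.0939 0.9299 -0.0975; -0.0996 -0.0975 0.6088]  S=[1.4891 0.3183 -0.1867; 0.3183 1.5909 -0.1966; -0.1867 -0.1966 0.7992]  K=[0.6717 0.0084 0.0438; -0.0335 0.6282 0.1178; -0.0262 -0.0758 0.7273]  nu=[-1.3535, 0.6610, 1.3387]  x^+=[1.4633, -1.0226, 2.2216]  P^+=[0.3110 0.0008 0.0100; 0.0008 0.3303 -0.0042; 0.0100 -0.0042 0.1459]
step 2: x^-=[0.8878, -1.2871, 1.8025]  P^-=[0.5603 0.0757 0.0205; 0.0757 0.5187 -0.0153; 0.0205 -0.0153 0.3367]  S=[1.0257 0.1905 -0.0246; 0.1905 1.1011 -0.0637; -0.0246 -0.0637 0.5376]  K=[0.5417 0.0254 0.0772; -0.0018 0.4881 0.1065; -0.0074 -0.0576 0.6169]  nu=[-3.9237, 2.5950, -0.0795]  x^+=[-1.1778, -0.0219, 1.6328]  P^+=[0.2525 0.0123 0.0155; 0.0123 0.2571 -0.0002; 0.0155 -0.0002 0.1235]
step 3: x^-=[-1.4914, -0.3137, 1.2863]  P^-=[0.5006 0.0716 0.0271; 0.0716 0.4461 -0.0119; 0.0271 -0.0119 0.3224]  S=[0.9633 0.1759 -0.0161; 0.1759 1.0239 -0.0617; -0.0161 -0.0617 0.5234]  K=[0.5128 0.0286 0.0819; 0.0049 0.4509 0.0988; -0.0052 -0.0565 0.6074]  nu=[2.3434, -0.0198, 2.2588]  x^+=[-0.1053, -0.0880, 2.6473]  P^+=[0.2394 0.0144 0.0162; 0.0144 0.2375 -0.0001; 0.0162 -0.0001 0.1216]
step 4: x^-=[-0.6214, -0.4884, 2.1376]  P^-=[0.4873 0.0701 0.0275; 0.0701 0.4269 -0.0123; 0.0275 -0.0123 0.3212]  S=[0.9498 0.1725 -0.0156; 0.1725 1.0043 -0.0633; -0.0156 -0.0633 0.5220]  K=[0.5060 0.0292 0.0822; 0.0065 0.4402 0.0954; -0.0051 -0.0568 0.6064]  nu=[0.4532, 2.5777, -0.1986]  x^+=[-0.3332, 0.6303, 1.8686]  P^+=[0.2363 0.0148 0.0162; 0.0148 0.2318 -0.0003; 0.0162 -0.0003 0.1214]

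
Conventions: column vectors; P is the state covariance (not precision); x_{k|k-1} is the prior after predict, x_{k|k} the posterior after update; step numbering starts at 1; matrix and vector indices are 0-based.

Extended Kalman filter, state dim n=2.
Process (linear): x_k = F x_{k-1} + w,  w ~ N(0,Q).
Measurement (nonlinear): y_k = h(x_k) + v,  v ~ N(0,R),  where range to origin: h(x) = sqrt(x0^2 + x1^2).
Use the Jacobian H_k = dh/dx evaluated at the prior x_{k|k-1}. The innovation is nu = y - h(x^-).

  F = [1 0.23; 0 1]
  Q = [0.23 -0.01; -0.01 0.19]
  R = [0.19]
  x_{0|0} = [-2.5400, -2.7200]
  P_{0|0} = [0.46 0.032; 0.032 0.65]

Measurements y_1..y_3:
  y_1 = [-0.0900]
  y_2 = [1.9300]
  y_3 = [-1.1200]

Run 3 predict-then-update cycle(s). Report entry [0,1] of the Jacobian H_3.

H_jac[0,1] = -0.1551

step 1: x^-=[-3.1656, -2.7200]  P^-=[0.7391 0.1715; 0.1715 0.8400]  H_jac=[-0.7585 -0.6517]  S=[1.1415]  K=[-0.5890; -0.5935]  nu=[-4.2637]  x^+=[-0.6543, -0.1894]  P^+=[0.3431 -0.2276; -0.2276 0.4379]
step 2: x^-=[-0.6978, -0.1894]  P^-=[0.4916 -0.1368; -0.1368 0.6279]  H_jac=[-0.9651 -0.2620]  S=[0.6217]  K=[-0.7054; -0.0521]  nu=[1.2069]  x^+=[-1.5492, -0.2523]  P^+=[0.1822 -0.1597; -0.1597 0.6262]
step 3: x^-=[-1.6072, -0.2523]  P^-=[0.3719 -0.0257; -0.0257 0.8162]  H_jac=[-0.9879 -0.1551]  S=[0.5647]  K=[-0.6435; -0.1792]  nu=[-2.7469]  x^+=[0.1605, 0.2400]  P^+=[0.1380 -0.0908; -0.0908 0.7981]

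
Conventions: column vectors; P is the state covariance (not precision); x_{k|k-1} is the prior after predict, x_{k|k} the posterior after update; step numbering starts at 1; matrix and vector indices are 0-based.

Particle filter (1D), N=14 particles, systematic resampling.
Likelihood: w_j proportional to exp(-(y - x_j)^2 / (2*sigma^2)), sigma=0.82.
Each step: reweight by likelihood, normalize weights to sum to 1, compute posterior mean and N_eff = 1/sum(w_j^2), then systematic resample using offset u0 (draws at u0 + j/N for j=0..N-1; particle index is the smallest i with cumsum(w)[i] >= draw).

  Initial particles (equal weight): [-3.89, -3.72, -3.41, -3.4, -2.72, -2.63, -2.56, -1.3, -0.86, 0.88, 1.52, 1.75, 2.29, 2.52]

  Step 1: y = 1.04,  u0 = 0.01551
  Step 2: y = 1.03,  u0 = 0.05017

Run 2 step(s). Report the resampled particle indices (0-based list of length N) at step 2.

step 1: w=[0.0000, 0.0000, 0.0000, 0.0000, 0.0000, 0.0000, 0.0000, 0.0055, 0.0220, 0.3159, 0.2713, 0.2213, 0.1008, 0.0632]  mean=1.4415  Neff=4.2183  idx=[8, 9, 9, 9, 9, 10, 10, 10, 10, 11, 11, 11, 12, 13]
step 2: w=[0.0071, 0.0994, 0.0994, 0.0994, 0.0994, 0.0846, 0.0846, 0.0846, 0.0846, 0.0688, 0.0688, 0.0688, 0.0311, 0.0194]  mean=1.3393  Neff=11.9394  idx=[1, 2, 2, 3, 4, 5, 5, 6, 7, 8, 9, 10, 11, 12]

resampled_idx = [1, 2, 2, 3, 4, 5, 5, 6, 7, 8, 9, 10, 11, 12]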